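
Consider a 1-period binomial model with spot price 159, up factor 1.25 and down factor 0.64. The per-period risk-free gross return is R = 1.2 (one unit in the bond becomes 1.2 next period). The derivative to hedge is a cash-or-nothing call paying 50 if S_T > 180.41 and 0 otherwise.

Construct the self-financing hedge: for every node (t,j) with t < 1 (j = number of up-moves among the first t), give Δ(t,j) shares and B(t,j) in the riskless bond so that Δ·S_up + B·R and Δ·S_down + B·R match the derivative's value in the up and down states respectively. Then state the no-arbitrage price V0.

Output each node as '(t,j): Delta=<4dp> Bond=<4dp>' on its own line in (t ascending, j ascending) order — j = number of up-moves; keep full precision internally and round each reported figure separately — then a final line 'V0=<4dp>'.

(0,0): Delta=0.5155 Bond=-43.7158
V0=38.2514

Risk-neutral probability p* = (R−d)/(u−d) = (1.2−0.64)/(1.25−0.64) = 0.9180.
Terminal payoffs: V(1,0)=0.0000, V(1,1)=50.0000
(0,0): S=159.0000. Δ = (V_up−V_dn)/(S_up−S_dn) = (50.0000−0.0000)/(198.7500−101.7600) = 0.5155. V = [p*·50.0000 + (1−p*)·0.0000]/1.2 = 38.2514. B = V − Δ·S = -43.7158.
Self-financing check: at every node Δ·S+B equals the discounted successor values.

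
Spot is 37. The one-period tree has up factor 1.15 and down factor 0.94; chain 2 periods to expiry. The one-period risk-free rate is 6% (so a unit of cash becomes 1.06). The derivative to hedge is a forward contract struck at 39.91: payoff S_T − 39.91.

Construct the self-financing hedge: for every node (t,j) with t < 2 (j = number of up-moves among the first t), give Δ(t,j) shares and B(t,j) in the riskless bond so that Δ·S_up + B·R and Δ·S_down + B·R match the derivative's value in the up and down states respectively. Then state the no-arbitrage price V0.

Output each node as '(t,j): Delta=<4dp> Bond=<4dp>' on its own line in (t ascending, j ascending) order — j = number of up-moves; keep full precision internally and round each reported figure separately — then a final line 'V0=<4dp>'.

(0,0): Delta=1.0000 Bond=-35.5198
(1,0): Delta=1.0000 Bond=-37.6509
(1,1): Delta=1.0000 Bond=-37.6509
V0=1.4802

Under the risk-neutral measure, an up-move has probability p* = (R−d)/(u−d) = 0.5714 and values discount at R = 1.06.
Terminal values V(2,·): V(2,0)=-7.2168, V(2,1)=0.0870, V(2,2)=9.0225
(1,0): S=34.7800. Δ = (V_up−V_dn)/(S_up−S_dn) = (0.0870−-7.2168)/(39.9970−32.6932) = 1.0000. V = [p*·0.0870 + (1−p*)·-7.2168]/1.06 = -2.8709. B = V − Δ·S = -37.6509.
(1,1): S=42.5500. Δ = (V_up−V_dn)/(S_up−S_dn) = (9.0225−0.0870)/(48.9325−39.9970) = 1.0000. V = [p*·9.0225 + (1−p*)·0.0870]/1.06 = 4.8991. B = V − Δ·S = -37.6509.
(0,0): S=37.0000. Δ = (V_up−V_dn)/(S_up−S_dn) = (4.8991−-2.8709)/(42.5500−34.7800) = 1.0000. V = [p*·4.8991 + (1−p*)·-2.8709]/1.06 = 1.4802. B = V − Δ·S = -35.5198.
Check: Δ(0,0)·S0 + B(0,0) = 1.4802 = V0.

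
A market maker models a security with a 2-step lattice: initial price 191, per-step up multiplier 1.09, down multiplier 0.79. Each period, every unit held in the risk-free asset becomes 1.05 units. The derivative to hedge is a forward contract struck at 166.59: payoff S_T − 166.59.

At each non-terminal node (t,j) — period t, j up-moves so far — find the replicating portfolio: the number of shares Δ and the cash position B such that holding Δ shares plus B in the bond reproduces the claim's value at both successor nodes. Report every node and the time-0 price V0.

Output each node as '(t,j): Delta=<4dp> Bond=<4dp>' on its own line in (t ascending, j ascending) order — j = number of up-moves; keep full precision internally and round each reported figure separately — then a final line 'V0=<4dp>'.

No-arbitrage ⇒ martingale measure with p* = (R−d)/(u−d) = 0.8667.
Terminal values V(2,·): V(2,0)=-47.3869, V(2,1)=-2.1199, V(2,2)=60.3371
Node (1,0) S=150.8900: V=(p*·-2.1199+(1−p*)·-47.3869)/1.05=-7.7671; Δ=(-2.1199−-47.3869)/(164.4701−119.2031)=1.0000; B=V−Δ·S=-158.6571
Node (1,1) S=208.1900: V=(p*·60.3371+(1−p*)·-2.1199)/1.05=49.5329; Δ=(60.3371−-2.1199)/(226.9271−164.4701)=1.0000; B=V−Δ·S=-158.6571
Node (0,0) S=191.0000: V=(p*·49.5329+(1−p*)·-7.7671)/1.05=39.8980; Δ=(49.5329−-7.7671)/(208.1900−150.8900)=1.0000; B=V−Δ·S=-151.1020
Each (Δ,B) replicates both successor values, so the strategy is self-financing and V0 is arbitrage-free.

(0,0): Delta=1.0000 Bond=-151.1020
(1,0): Delta=1.0000 Bond=-158.6571
(1,1): Delta=1.0000 Bond=-158.6571
V0=39.8980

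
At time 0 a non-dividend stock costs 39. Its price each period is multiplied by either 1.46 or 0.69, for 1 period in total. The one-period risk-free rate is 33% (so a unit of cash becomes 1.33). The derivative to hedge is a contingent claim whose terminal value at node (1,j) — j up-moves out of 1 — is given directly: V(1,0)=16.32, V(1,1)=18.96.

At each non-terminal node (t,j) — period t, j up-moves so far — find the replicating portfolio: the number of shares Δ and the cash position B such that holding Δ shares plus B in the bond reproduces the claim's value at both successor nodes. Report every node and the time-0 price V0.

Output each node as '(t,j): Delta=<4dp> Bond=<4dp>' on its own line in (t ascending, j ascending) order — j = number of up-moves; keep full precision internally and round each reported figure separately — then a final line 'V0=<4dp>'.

(0,0): Delta=0.0879 Bond=10.4919
V0=13.9205

Risk-neutral probability p* = (R−d)/(u−d) = (1.33−0.69)/(1.46−0.69) = 0.8312.
Terminal values V(1,·): V(1,0)=16.3200, V(1,1)=18.9600
Node (0,0) S=39.0000: V=(p*·18.9600+(1−p*)·16.3200)/1.33=13.9205; Δ=(18.9600−16.3200)/(56.9400−26.9100)=0.0879; B=V−Δ·S=10.4919
Check: Δ(0,0)·S0 + B(0,0) = 13.9205 = V0.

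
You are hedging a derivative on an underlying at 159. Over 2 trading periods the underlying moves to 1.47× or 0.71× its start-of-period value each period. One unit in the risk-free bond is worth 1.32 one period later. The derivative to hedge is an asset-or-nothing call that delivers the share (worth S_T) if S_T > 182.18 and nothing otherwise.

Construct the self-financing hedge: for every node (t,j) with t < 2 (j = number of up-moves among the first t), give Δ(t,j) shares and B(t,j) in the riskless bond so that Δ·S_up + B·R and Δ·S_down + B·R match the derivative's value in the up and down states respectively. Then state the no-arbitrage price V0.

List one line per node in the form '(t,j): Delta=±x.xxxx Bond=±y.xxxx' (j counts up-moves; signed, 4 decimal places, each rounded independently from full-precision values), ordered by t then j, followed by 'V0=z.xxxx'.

(0,0): Delta=1.7289 Bond=-147.8580
(1,0): Delta=0.0000 Bond=0.0000
(1,1): Delta=1.9342 Bond=-243.1659
V0=127.0330

Under the risk-neutral measure, an up-move has probability p* = (R−d)/(u−d) = 0.8026 and values discount at R = 1.32.
Terminal payoffs: V(2,0)=0.0000, V(2,1)=0.0000, V(2,2)=343.5831
  t=1,j=0: stock 112.8900 → up 165.9483 (V=0.0000), down 80.1519 (V=0.0000). Price 0.0000; hedge Δ=0.0000, bond B=0.0000.
  t=1,j=1: stock 233.7300 → up 343.5831 (V=343.5831), down 165.9483 (V=0.0000). Price 208.9172; hedge Δ=1.9342, bond B=-243.1659.
  t=0,j=0: stock 159.0000 → up 233.7300 (V=208.9172), down 112.8900 (V=0.0000). Price 127.0330; hedge Δ=1.7289, bond B=-147.8580.
Check: Δ(0,0)·S0 + B(0,0) = 127.0330 = V0.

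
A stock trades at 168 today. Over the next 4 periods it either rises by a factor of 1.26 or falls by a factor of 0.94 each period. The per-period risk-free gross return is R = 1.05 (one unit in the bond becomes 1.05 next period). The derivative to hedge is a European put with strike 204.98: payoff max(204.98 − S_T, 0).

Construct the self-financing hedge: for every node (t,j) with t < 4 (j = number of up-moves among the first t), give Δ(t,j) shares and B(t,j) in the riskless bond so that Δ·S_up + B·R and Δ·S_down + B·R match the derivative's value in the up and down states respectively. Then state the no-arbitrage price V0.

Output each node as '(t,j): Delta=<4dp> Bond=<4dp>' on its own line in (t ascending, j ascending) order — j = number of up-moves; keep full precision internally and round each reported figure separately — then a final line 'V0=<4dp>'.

Risk-neutral probability p* = (R−d)/(u−d) = (1.05−0.94)/(1.26−0.94) = 0.3438.
Terminal payoffs: V(4,0)=73.8142, V(4,1)=29.1620, V(4,2)=0.0000, V(4,3)=0.0000, V(4,4)=0.0000
  t=3,j=0: stock 139.5381 → up 175.8180 (V=29.1620), down 131.1658 (V=73.8142). Price 55.6809; hedge Δ=-1.0000, bond B=195.2190.
  t=3,j=1: stock 187.0404 → up 235.6710 (V=0.0000), down 175.8180 (V=29.1620). Price 18.2262; hedge Δ=-0.4872, bond B=109.3574.
  t=3,j=2: stock 250.7138 → up 315.8994 (V=0.0000), down 235.6710 (V=0.0000). Price 0.0000; hedge Δ=0.0000, bond B=0.0000.
  t=3,j=3: stock 336.0632 → up 423.4396 (V=0.0000), down 315.8994 (V=0.0000). Price 0.0000; hedge Δ=0.0000, bond B=0.0000.
  t=2,j=0: stock 148.4448 → up 187.0404 (V=18.2262), down 139.5381 (V=55.6809). Price 40.7675; hedge Δ=-0.7885, bond B=157.8134.
  t=2,j=1: stock 198.9792 → up 250.7138 (V=0.0000), down 187.0404 (V=18.2262). Price 11.3914; hedge Δ=-0.2862, bond B=68.3484.
  t=2,j=2: stock 266.7168 → up 336.0632 (V=0.0000), down 250.7138 (V=0.0000). Price 0.0000; hedge Δ=0.0000, bond B=0.0000.
  t=1,j=0: stock 157.9200 → up 198.9792 (V=11.3914), down 148.4448 (V=40.7675). Price 29.2090; hedge Δ=-0.5813, bond B=121.0094.
  t=1,j=1: stock 211.6800 → up 266.7168 (V=0.0000), down 198.9792 (V=11.3914). Price 7.1196; hedge Δ=-0.1682, bond B=42.7177.
  t=0,j=0: stock 168.0000 → up 211.6800 (V=7.1196), down 157.9200 (V=29.2090). Price 20.5865; hedge Δ=-0.4109, bond B=89.6158.
Self-financing check: at every node Δ·S+B equals the discounted successor values.

(0,0): Delta=-0.4109 Bond=89.6158
(1,0): Delta=-0.5813 Bond=121.0094
(1,1): Delta=-0.1682 Bond=42.7177
(2,0): Delta=-0.7885 Bond=157.8134
(2,1): Delta=-0.2862 Bond=68.3484
(2,2): Delta=0.0000 Bond=0.0000
(3,0): Delta=-1.0000 Bond=195.2190
(3,1): Delta=-0.4872 Bond=109.3574
(3,2): Delta=0.0000 Bond=0.0000
(3,3): Delta=0.0000 Bond=0.0000
V0=20.5865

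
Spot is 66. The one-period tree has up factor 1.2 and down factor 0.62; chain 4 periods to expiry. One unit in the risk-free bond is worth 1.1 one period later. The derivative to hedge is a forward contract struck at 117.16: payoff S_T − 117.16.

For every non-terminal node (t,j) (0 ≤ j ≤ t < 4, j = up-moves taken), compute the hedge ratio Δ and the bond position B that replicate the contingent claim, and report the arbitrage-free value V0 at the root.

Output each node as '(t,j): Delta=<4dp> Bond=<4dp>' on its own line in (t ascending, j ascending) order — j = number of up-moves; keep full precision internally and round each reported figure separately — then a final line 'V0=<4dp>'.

(0,0): Delta=1.0000 Bond=-80.0219
(1,0): Delta=1.0000 Bond=-88.0240
(1,1): Delta=1.0000 Bond=-88.0240
(2,0): Delta=1.0000 Bond=-96.8264
(2,1): Delta=1.0000 Bond=-96.8264
(2,2): Delta=1.0000 Bond=-96.8264
(3,0): Delta=1.0000 Bond=-106.5091
(3,1): Delta=1.0000 Bond=-106.5091
(3,2): Delta=1.0000 Bond=-106.5091
(3,3): Delta=1.0000 Bond=-106.5091
V0=-14.0219

Risk-neutral probability p* = (R−d)/(u−d) = (1.1−0.62)/(1.2−0.62) = 0.8276.
Payoff layer (t=4): V(4,0)=-107.4076, V(4,1)=-98.2844, V(4,2)=-80.6266, V(4,3)=-46.4502, V(4,4)=19.6976
(3,0): S=15.7296. Δ = (V_up−V_dn)/(S_up−S_dn) = (-98.2844−-107.4076)/(18.8756−9.7524) = 1.0000. V = [p*·-98.2844 + (1−p*)·-107.4076]/1.1 = -90.7794. B = V − Δ·S = -106.5091.
(3,1): S=30.4445. Δ = (V_up−V_dn)/(S_up−S_dn) = (-80.6266−-98.2844)/(36.5334−18.8756) = 1.0000. V = [p*·-80.6266 + (1−p*)·-98.2844]/1.1 = -76.0646. B = V − Δ·S = -106.5091.
(3,2): S=58.9248. Δ = (V_up−V_dn)/(S_up−S_dn) = (-46.4502−-80.6266)/(70.7098−36.5334) = 1.0000. V = [p*·-46.4502 + (1−p*)·-80.6266]/1.1 = -47.5843. B = V − Δ·S = -106.5091.
(3,3): S=114.0480. Δ = (V_up−V_dn)/(S_up−S_dn) = (19.6976−-46.4502)/(136.8576−70.7098) = 1.0000. V = [p*·19.6976 + (1−p*)·-46.4502]/1.1 = 7.5389. B = V − Δ·S = -106.5091.
(2,0): S=25.3704. Δ = (V_up−V_dn)/(S_up−S_dn) = (-76.0646−-90.7794)/(30.4445−15.7296) = 1.0000. V = [p*·-76.0646 + (1−p*)·-90.7794]/1.1 = -71.4560. B = V − Δ·S = -96.8264.
(2,1): S=49.1040. Δ = (V_up−V_dn)/(S_up−S_dn) = (-47.5843−-76.0646)/(58.9248−30.4445) = 1.0000. V = [p*·-47.5843 + (1−p*)·-76.0646]/1.1 = -47.7224. B = V − Δ·S = -96.8264.
(2,2): S=95.0400. Δ = (V_up−V_dn)/(S_up−S_dn) = (7.5389−-47.5843)/(114.0480−58.9248) = 1.0000. V = [p*·7.5389 + (1−p*)·-47.5843]/1.1 = -1.7864. B = V − Δ·S = -96.8264.
(1,0): S=40.9200. Δ = (V_up−V_dn)/(S_up−S_dn) = (-47.7224−-71.4560)/(49.1040−25.3704) = 1.0000. V = [p*·-47.7224 + (1−p*)·-71.4560]/1.1 = -47.1040. B = V − Δ·S = -88.0240.
(1,1): S=79.2000. Δ = (V_up−V_dn)/(S_up−S_dn) = (-1.7864−-47.7224)/(95.0400−49.1040) = 1.0000. V = [p*·-1.7864 + (1−p*)·-47.7224]/1.1 = -8.8240. B = V − Δ·S = -88.0240.
(0,0): S=66.0000. Δ = (V_up−V_dn)/(S_up−S_dn) = (-8.8240−-47.1040)/(79.2000−40.9200) = 1.0000. V = [p*·-8.8240 + (1−p*)·-47.1040]/1.1 = -14.0219. B = V − Δ·S = -80.0219.
Check: Δ(0,0)·S0 + B(0,0) = -14.0219 = V0.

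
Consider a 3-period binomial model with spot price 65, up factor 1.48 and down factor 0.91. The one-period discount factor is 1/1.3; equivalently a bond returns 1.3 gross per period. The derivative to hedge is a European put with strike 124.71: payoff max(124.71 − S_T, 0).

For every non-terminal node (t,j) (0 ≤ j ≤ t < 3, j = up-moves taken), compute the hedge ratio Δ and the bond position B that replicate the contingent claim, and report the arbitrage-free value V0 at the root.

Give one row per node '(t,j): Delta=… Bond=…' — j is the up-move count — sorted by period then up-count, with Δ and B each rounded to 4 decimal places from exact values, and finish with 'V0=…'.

(0,0): Delta=-0.3598 Bond=28.6665
(1,0): Delta=-0.9243 Bond=70.6567
(1,1): Delta=-0.1996 Bond=21.8555
(2,0): Delta=-1.0000 Bond=95.9308
(2,1): Delta=-0.9028 Bond=89.9720
(2,2): Delta=0.0000 Bond=0.0000
V0=5.2825

Since d<R<u, set p* = (R−d)/(u−d) = 0.6842; price each node as the discounted p*-expectation of its children.
Terminal payoffs: V(3,0)=75.7279, V(3,1)=45.0468, V(3,2)=0.0000, V(3,3)=0.0000
Node (2,0) S=53.8265: V=(p*·45.0468+(1−p*)·75.7279)/1.3=42.1043; Δ=(45.0468−75.7279)/(79.6632−48.9821)=-1.0000; B=V−Δ·S=95.9308
Node (2,1) S=87.5420: V=(p*·0.0000+(1−p*)·45.0468)/1.3=10.9425; Δ=(0.0000−45.0468)/(129.5622−79.6632)=-0.9028; B=V−Δ·S=89.9720
Node (2,2) S=142.3760: V=(p*·0.0000+(1−p*)·0.0000)/1.3=0.0000; Δ=(0.0000−0.0000)/(210.7165−129.5622)=0.0000; B=V−Δ·S=0.0000
Node (1,0) S=59.1500: V=(p*·10.9425+(1−p*)·42.1043)/1.3=15.9870; Δ=(10.9425−42.1043)/(87.5420−53.8265)=-0.9243; B=V−Δ·S=70.6567
Node (1,1) S=96.2000: V=(p*·0.0000+(1−p*)·10.9425)/1.3=2.6581; Δ=(0.0000−10.9425)/(142.3760−87.5420)=-0.1996; B=V−Δ·S=21.8555
Node (0,0) S=65.0000: V=(p*·2.6581+(1−p*)·15.9870)/1.3=5.2825; Δ=(2.6581−15.9870)/(96.2000−59.1500)=-0.3598; B=V−Δ·S=28.6665
Root portfolio cost Δ·65+B reproduces V0=5.2825.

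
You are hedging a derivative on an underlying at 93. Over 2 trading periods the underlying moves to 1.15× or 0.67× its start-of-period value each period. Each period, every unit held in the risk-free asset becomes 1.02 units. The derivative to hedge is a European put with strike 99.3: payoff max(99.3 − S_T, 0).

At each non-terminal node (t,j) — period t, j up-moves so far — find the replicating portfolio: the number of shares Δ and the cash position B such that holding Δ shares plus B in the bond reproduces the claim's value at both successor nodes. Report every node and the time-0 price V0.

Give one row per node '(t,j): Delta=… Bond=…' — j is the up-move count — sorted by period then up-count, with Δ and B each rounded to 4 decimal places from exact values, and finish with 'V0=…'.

Under the risk-neutral measure, an up-move has probability p* = (R−d)/(u−d) = 0.7292 and values discount at R = 1.02.
Terminal values V(2,·): V(2,0)=57.5523, V(2,1)=27.6435, V(2,2)=0.0000
(1,0): S=62.3100. Δ = (V_up−V_dn)/(S_up−S_dn) = (27.6435−57.5523)/(71.6565−41.7477) = -1.0000. V = [p*·27.6435 + (1−p*)·57.5523]/1.02 = 35.0429. B = V − Δ·S = 97.3529.
(1,1): S=106.9500. Δ = (V_up−V_dn)/(S_up−S_dn) = (0.0000−27.6435)/(122.9925−71.6565) = -0.5385. V = [p*·0.0000 + (1−p*)·27.6435]/1.02 = 7.3400. B = V − Δ·S = 64.9306.
(0,0): S=93.0000. Δ = (V_up−V_dn)/(S_up−S_dn) = (7.3400−35.0429)/(106.9500−62.3100) = -0.6206. V = [p*·7.3400 + (1−p*)·35.0429]/1.02 = 14.5518. B = V − Δ·S = 72.2663.
Self-financing check: at every node Δ·S+B equals the discounted successor values.

(0,0): Delta=-0.6206 Bond=72.2663
(1,0): Delta=-1.0000 Bond=97.3529
(1,1): Delta=-0.5385 Bond=64.9306
V0=14.5518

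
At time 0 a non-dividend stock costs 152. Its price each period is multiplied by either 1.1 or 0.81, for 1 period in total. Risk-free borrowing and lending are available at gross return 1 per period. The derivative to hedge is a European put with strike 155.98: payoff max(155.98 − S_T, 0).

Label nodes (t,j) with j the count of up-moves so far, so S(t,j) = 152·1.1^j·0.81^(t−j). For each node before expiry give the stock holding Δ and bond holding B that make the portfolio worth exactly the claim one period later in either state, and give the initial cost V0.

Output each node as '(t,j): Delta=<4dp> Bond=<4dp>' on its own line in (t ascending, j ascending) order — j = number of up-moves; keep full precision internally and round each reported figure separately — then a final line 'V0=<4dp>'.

(0,0): Delta=-0.7455 Bond=124.6414
V0=11.3310

Risk-neutral probability p* = (R−d)/(u−d) = (1−0.81)/(1.1−0.81) = 0.6552.
Terminal values V(1,·): V(1,0)=32.8600, V(1,1)=0.0000
  t=0,j=0: stock 152.0000 → up 167.2000 (V=0.0000), down 123.1200 (V=32.8600). Price 11.3310; hedge Δ=-0.7455, bond B=124.6414.
The time-0 hedge costs 11.3310, which is the no-arbitrage price.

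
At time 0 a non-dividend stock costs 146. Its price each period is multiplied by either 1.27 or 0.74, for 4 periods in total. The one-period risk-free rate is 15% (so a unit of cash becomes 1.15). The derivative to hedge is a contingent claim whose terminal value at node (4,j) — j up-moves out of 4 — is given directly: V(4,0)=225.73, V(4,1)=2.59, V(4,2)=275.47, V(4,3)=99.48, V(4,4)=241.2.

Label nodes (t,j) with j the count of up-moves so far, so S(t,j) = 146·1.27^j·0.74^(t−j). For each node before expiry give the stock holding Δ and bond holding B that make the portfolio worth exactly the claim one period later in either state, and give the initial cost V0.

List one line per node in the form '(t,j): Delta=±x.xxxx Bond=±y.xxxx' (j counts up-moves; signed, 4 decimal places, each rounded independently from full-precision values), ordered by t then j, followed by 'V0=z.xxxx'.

Since d<R<u, set p* = (R−d)/(u−d) = 0.7736; price each node as the discounted p*-expectation of its children.
Terminal values V(4,·): V(4,0)=225.7300, V(4,1)=2.5900, V(4,2)=275.4700, V(4,3)=99.4800, V(4,4)=241.2000
  t=3,j=0: stock 59.1627 → up 75.1366 (V=2.5900), down 43.7804 (V=225.7300). Price 46.1846; hedge Δ=-7.1163, bond B=467.2034.
  t=3,j=1: stock 101.5360 → up 128.9507 (V=275.4700), down 75.1366 (V=2.5900). Price 185.8138; hedge Δ=5.0708, bond B=-329.0541.
  t=3,j=2: stock 174.2577 → up 221.3073 (V=99.4800), down 128.9507 (V=275.4700). Price 121.1537; hedge Δ=-1.9055, bond B=453.2103.
  t=3,j=3: stock 299.0639 → up 379.8112 (V=241.2000), down 221.3073 (V=99.4800). Price 181.8369; hedge Δ=0.8941, bond B=-85.5593.
  t=2,j=0: stock 79.9496 → up 101.5360 (V=185.8138), down 59.1627 (V=46.1846). Price 134.0866; hedge Δ=3.2952, bond B=-129.3647.
  t=2,j=1: stock 137.2108 → up 174.2577 (V=121.1537), down 101.5360 (V=185.8138). Price 118.0815; hedge Δ=-0.8891, bond B=240.0816.
  t=2,j=2: stock 235.4834 → up 299.0639 (V=181.8369), down 174.2577 (V=121.1537). Price 146.1716; hedge Δ=0.4862, bond B=31.6750.
  t=1,j=0: stock 108.0400 → up 137.2108 (V=118.0815), down 79.9496 (V=134.0866). Price 105.8307; hedge Δ=-0.2795, bond B=136.0290.
  t=1,j=1: stock 185.4200 → up 235.4834 (V=146.1716), down 137.2108 (V=118.0815). Price 121.5753; hedge Δ=0.2858, bond B=68.5751.
  t=0,j=0: stock 146.0000 → up 185.4200 (V=121.5753), down 108.0400 (V=105.8307). Price 102.6178; hedge Δ=0.2035, bond B=72.9111.
The time-0 hedge costs 102.6178, which is the no-arbitrage price.

(0,0): Delta=0.2035 Bond=72.9111
(1,0): Delta=-0.2795 Bond=136.0290
(1,1): Delta=0.2858 Bond=68.5751
(2,0): Delta=3.2952 Bond=-129.3647
(2,1): Delta=-0.8891 Bond=240.0816
(2,2): Delta=0.4862 Bond=31.6750
(3,0): Delta=-7.1163 Bond=467.2034
(3,1): Delta=5.0708 Bond=-329.0541
(3,2): Delta=-1.9055 Bond=453.2103
(3,3): Delta=0.8941 Bond=-85.5593
V0=102.6178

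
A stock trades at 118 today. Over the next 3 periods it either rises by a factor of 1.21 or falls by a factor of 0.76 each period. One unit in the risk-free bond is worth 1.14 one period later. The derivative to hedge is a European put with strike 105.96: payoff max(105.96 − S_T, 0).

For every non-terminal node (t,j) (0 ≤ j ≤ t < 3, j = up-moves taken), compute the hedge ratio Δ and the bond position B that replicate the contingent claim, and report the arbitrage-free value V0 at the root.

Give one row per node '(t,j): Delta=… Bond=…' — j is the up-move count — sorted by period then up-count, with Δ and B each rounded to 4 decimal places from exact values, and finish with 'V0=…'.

(0,0): Delta=-0.1002 Bond=12.9310
(1,0): Delta=-0.5349 Bond=53.7243
(1,1): Delta=-0.0499 Bond=7.5603
(2,0): Delta=-1.0000 Bond=92.9474
(2,1): Delta=-0.4811 Bond=55.4059
(2,2): Delta=0.0000 Bond=0.0000
V0=1.1095

Under the risk-neutral measure, an up-move has probability p* = (R−d)/(u−d) = 0.8444 and values discount at R = 1.14.
At expiry t=3: V(3,0)=54.1608, V(3,1)=23.4903, V(3,2)=0.0000, V(3,3)=0.0000
Node (2,0) S=68.1568: V=(p*·23.4903+(1−p*)·54.1608)/1.14=24.7906; Δ=(23.4903−54.1608)/(82.4697−51.7992)=-1.0000; B=V−Δ·S=92.9474
Node (2,1) S=108.5128: V=(p*·0.0000+(1−p*)·23.4903)/1.14=3.2053; Δ=(0.0000−23.4903)/(131.3005−82.4697)=-0.4811; B=V−Δ·S=55.4059
Node (2,2) S=172.7638: V=(p*·0.0000+(1−p*)·0.0000)/1.14=0.0000; Δ=(0.0000−0.0000)/(209.0442−131.3005)=0.0000; B=V−Δ·S=0.0000
Node (1,0) S=89.6800: V=(p*·3.2053+(1−p*)·24.7906)/1.14=5.7570; Δ=(3.2053−24.7906)/(108.5128−68.1568)=-0.5349; B=V−Δ·S=53.7243
Node (1,1) S=142.7800: V=(p*·0.0000+(1−p*)·3.2053)/1.14=0.4374; Δ=(0.0000−3.2053)/(172.7638−108.5128)=-0.0499; B=V−Δ·S=7.5603
Node (0,0) S=118.0000: V=(p*·0.4374+(1−p*)·5.7570)/1.14=1.1095; Δ=(0.4374−5.7570)/(142.7800−89.6800)=-0.1002; B=V−Δ·S=12.9310
The time-0 hedge costs 1.1095, which is the no-arbitrage price.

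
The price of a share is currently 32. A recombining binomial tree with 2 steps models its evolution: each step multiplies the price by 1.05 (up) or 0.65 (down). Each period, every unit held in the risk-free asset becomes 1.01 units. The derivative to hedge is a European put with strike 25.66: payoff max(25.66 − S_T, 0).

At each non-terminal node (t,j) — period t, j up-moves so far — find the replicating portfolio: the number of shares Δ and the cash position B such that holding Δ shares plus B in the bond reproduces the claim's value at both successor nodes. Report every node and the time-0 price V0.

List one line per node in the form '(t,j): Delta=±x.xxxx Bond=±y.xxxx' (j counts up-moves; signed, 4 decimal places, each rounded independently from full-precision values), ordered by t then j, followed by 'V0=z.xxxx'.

No-arbitrage ⇒ martingale measure with p* = (R−d)/(u−d) = 0.9000.
Terminal values V(2,·): V(2,0)=12.1400, V(2,1)=3.8200, V(2,2)=0.0000
  t=1,j=0: stock 20.8000 → up 21.8400 (V=3.8200), down 13.5200 (V=12.1400). Price 4.6059; hedge Δ=-1.0000, bond B=25.4059.
  t=1,j=1: stock 33.6000 → up 35.2800 (V=0.0000), down 21.8400 (V=3.8200). Price 0.3782; hedge Δ=-0.2842, bond B=9.9282.
  t=0,j=0: stock 32.0000 → up 33.6000 (V=0.3782), down 20.8000 (V=4.6059). Price 0.7931; hedge Δ=-0.3303, bond B=11.3624.
The time-0 hedge costs 0.7931, which is the no-arbitrage price.

(0,0): Delta=-0.3303 Bond=11.3624
(1,0): Delta=-1.0000 Bond=25.4059
(1,1): Delta=-0.2842 Bond=9.9282
V0=0.7931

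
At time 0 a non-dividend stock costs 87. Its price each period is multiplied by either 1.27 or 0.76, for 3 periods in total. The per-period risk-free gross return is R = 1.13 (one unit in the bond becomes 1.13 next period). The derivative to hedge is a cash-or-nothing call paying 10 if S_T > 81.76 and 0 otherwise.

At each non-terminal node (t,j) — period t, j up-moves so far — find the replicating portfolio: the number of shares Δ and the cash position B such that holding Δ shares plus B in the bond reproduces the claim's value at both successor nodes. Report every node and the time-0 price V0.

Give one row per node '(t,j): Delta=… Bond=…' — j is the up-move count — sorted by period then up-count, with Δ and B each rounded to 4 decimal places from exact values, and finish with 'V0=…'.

No-arbitrage ⇒ martingale measure with p* = (R−d)/(u−d) = 0.7255.
Payoff layer (t=3): V(3,0)=0.0000, V(3,1)=0.0000, V(3,2)=10.0000, V(3,3)=10.0000
(2,0): S=50.2512. Δ = (V_up−V_dn)/(S_up−S_dn) = (0.0000−0.0000)/(63.8190−38.1909) = 0.0000. V = [p*·0.0000 + (1−p*)·0.0000]/1.13 = 0.0000. B = V − Δ·S = 0.0000.
(2,1): S=83.9724. Δ = (V_up−V_dn)/(S_up−S_dn) = (10.0000−0.0000)/(106.6449−63.8190) = 0.2335. V = [p*·10.0000 + (1−p*)·0.0000]/1.13 = 6.4203. B = V − Δ·S = -13.1876.
(2,2): S=140.3223. Δ = (V_up−V_dn)/(S_up−S_dn) = (10.0000−10.0000)/(178.2093−106.6449) = 0.0000. V = [p*·10.0000 + (1−p*)·10.0000]/1.13 = 8.8496. B = V − Δ·S = 8.8496.
(1,0): S=66.1200. Δ = (V_up−V_dn)/(S_up−S_dn) = (6.4203−0.0000)/(83.9724−50.2512) = 0.1904. V = [p*·6.4203 + (1−p*)·0.0000]/1.13 = 4.1220. B = V − Δ·S = -8.4668.
(1,1): S=110.4900. Δ = (V_up−V_dn)/(S_up−S_dn) = (8.8496−6.4203)/(140.3223−83.9724) = 0.0431. V = [p*·8.8496 + (1−p*)·6.4203]/1.13 = 7.2413. B = V − Δ·S = 2.4780.
(0,0): S=87.0000. Δ = (V_up−V_dn)/(S_up−S_dn) = (7.2413−4.1220)/(110.4900−66.1200) = 0.0703. V = [p*·7.2413 + (1−p*)·4.1220]/1.13 = 5.6505. B = V − Δ·S = -0.4659.
The time-0 hedge costs 5.6505, which is the no-arbitrage price.

(0,0): Delta=0.0703 Bond=-0.4659
(1,0): Delta=0.1904 Bond=-8.4668
(1,1): Delta=0.0431 Bond=2.4780
(2,0): Delta=0.0000 Bond=0.0000
(2,1): Delta=0.2335 Bond=-13.1876
(2,2): Delta=0.0000 Bond=8.8496
V0=5.6505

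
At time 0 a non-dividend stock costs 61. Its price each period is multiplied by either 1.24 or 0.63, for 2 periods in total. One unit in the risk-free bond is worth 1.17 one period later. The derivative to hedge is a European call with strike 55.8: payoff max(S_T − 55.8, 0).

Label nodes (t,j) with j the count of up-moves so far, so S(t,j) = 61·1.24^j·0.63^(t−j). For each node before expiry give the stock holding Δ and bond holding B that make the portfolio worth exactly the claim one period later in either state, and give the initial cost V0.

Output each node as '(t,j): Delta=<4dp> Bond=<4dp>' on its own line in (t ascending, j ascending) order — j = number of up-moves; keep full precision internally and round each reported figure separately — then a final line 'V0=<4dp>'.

Since d<R<u, set p* = (R−d)/(u−d) = 0.8852; price each node as the discounted p*-expectation of its children.
Terminal values V(2,·): V(2,0)=0.0000, V(2,1)=0.0000, V(2,2)=37.9936
(1,0): S=38.4300. Δ = (V_up−V_dn)/(S_up−S_dn) = (0.0000−0.0000)/(47.6532−24.2109) = 0.0000. V = [p*·0.0000 + (1−p*)·0.0000]/1.17 = 0.0000. B = V − Δ·S = 0.0000.
(1,1): S=75.6400. Δ = (V_up−V_dn)/(S_up−S_dn) = (37.9936−0.0000)/(93.7936−47.6532) = 0.8234. V = [p*·37.9936 + (1−p*)·0.0000]/1.17 = 28.7467. B = V − Δ·S = -33.5379.
(0,0): S=61.0000. Δ = (V_up−V_dn)/(S_up−S_dn) = (28.7467−0.0000)/(75.6400−38.4300) = 0.7726. V = [p*·28.7467 + (1−p*)·0.0000]/1.17 = 21.7504. B = V − Δ·S = -25.3754.
Self-financing check: at every node Δ·S+B equals the discounted successor values.

(0,0): Delta=0.7726 Bond=-25.3754
(1,0): Delta=0.0000 Bond=0.0000
(1,1): Delta=0.8234 Bond=-33.5379
V0=21.7504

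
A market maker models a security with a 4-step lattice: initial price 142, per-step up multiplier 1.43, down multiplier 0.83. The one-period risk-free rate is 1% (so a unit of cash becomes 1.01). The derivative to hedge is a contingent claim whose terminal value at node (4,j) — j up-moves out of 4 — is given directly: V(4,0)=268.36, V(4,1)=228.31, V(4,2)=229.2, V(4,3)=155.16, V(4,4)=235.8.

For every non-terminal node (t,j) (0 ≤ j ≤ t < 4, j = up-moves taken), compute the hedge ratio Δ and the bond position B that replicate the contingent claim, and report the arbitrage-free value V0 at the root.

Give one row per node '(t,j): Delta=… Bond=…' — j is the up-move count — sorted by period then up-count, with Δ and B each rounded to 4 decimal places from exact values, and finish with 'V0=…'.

(0,0): Delta=-0.2866 Bond=264.3141
(1,0): Delta=-0.3592 Bond=275.5144
(1,1): Delta=-0.1883 Bond=246.9905
(2,0): Delta=-0.4684 Bond=288.9495
(2,1): Delta=-0.2114 Bond=253.3495
(2,2): Delta=-0.1571 Bond=240.3860
(3,0): Delta=-0.8221 Bond=320.5569
(3,1): Delta=0.0106 Bond=224.8305
(3,2): Delta=-0.5120 Bond=328.3386
(3,3): Delta=0.3237 Bond=43.1762
V0=223.6125

The replicating-portfolio and risk-neutral prices coincide; use p* = (1.01−0.83)/(1.43−0.83) = 0.3000 for the latter.
Terminal payoffs: V(4,0)=268.3600, V(4,1)=228.3100, V(4,2)=229.2000, V(4,3)=155.1600, V(4,4)=235.8000
Node (3,0) S=81.1938: V=(p*·228.3100+(1−p*)·268.3600)/1.01=253.8069; Δ=(228.3100−268.3600)/(116.1071−67.3908)=-0.8221; B=V−Δ·S=320.5569
Node (3,1) S=139.8880: V=(p*·229.2000+(1−p*)·228.3100)/1.01=226.3139; Δ=(229.2000−228.3100)/(200.0399−116.1071)=0.0106; B=V−Δ·S=224.8305
Node (3,2) S=241.0119: V=(p*·155.1600+(1−p*)·229.2000)/1.01=204.9386; Δ=(155.1600−229.2000)/(344.6470−200.0399)=-0.5120; B=V−Δ·S=328.3386
Node (3,3) S=415.2374: V=(p*·235.8000+(1−p*)·155.1600)/1.01=177.5762; Δ=(235.8000−155.1600)/(593.7895−344.6470)=0.3237; B=V−Δ·S=43.1762
Node (2,0) S=97.8238: V=(p*·226.3139+(1−p*)·253.8069)/1.01=243.1277; Δ=(226.3139−253.8069)/(139.8880−81.1938)=-0.4684; B=V−Δ·S=288.9495
Node (2,1) S=168.5398: V=(p*·204.9386+(1−p*)·226.3139)/1.01=217.7240; Δ=(204.9386−226.3139)/(241.0119−139.8880)=-0.2114; B=V−Δ·S=253.3495
Node (2,2) S=290.3758: V=(p*·177.5762+(1−p*)·204.9386)/1.01=194.7821; Δ=(177.5762−204.9386)/(415.2374−241.0119)=-0.1571; B=V−Δ·S=240.3860
Node (1,0) S=117.8600: V=(p*·217.7240+(1−p*)·243.1277)/1.01=233.1749; Δ=(217.7240−243.1277)/(168.5398−97.8238)=-0.3592; B=V−Δ·S=275.5144
Node (1,1) S=203.0600: V=(p*·194.7821+(1−p*)·217.7240)/1.01=208.7539; Δ=(194.7821−217.7240)/(290.3758−168.5398)=-0.1883; B=V−Δ·S=246.9905
Node (0,0) S=142.0000: V=(p*·208.7539+(1−p*)·233.1749)/1.01=223.6125; Δ=(208.7539−233.1749)/(203.0600−117.8600)=-0.2866; B=V−Δ·S=264.3141
Check: Δ(0,0)·S0 + B(0,0) = 223.6125 = V0.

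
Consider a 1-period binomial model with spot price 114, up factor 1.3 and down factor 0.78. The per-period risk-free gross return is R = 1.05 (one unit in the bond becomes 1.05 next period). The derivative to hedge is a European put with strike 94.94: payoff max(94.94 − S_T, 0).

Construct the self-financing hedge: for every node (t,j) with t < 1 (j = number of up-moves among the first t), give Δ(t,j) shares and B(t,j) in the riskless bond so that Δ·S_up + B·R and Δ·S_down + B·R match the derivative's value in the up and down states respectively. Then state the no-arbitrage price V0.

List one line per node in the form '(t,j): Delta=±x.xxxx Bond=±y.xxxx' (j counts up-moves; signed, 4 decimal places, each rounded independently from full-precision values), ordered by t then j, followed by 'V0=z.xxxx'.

Under the risk-neutral measure, an up-move has probability p* = (R−d)/(u−d) = 0.5192 and values discount at R = 1.05.
Payoff layer (t=1): V(1,0)=6.0200, V(1,1)=0.0000
Node (0,0) S=114.0000: V=(p*·0.0000+(1−p*)·6.0200)/1.05=2.7564; Δ=(0.0000−6.0200)/(148.2000−88.9200)=-0.1016; B=V−Δ·S=14.3333
Each (Δ,B) replicates both successor values, so the strategy is self-financing and V0 is arbitrage-free.

(0,0): Delta=-0.1016 Bond=14.3333
V0=2.7564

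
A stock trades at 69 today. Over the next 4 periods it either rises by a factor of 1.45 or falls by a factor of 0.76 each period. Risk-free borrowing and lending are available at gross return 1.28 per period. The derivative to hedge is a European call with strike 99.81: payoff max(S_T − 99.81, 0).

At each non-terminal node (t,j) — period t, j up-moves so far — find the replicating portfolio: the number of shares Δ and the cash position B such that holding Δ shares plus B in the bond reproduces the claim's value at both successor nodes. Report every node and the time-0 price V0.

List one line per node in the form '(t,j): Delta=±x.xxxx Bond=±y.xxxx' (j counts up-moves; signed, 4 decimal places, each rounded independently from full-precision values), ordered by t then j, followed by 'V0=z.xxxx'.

Under the risk-neutral measure, an up-move has probability p* = (R−d)/(u−d) = 0.7536 and values discount at R = 1.28.
At expiry t=4: V(4,0)=0.0000, V(4,1)=0.0000, V(4,2)=0.0000, V(4,3)=60.0599, V(4,4)=205.2049
  t=3,j=0: stock 30.2893 → up 43.9195 (V=0.0000), down 23.0199 (V=0.0000). Price 0.0000; hedge Δ=0.0000, bond B=0.0000.
  t=3,j=1: stock 57.7889 → up 83.7939 (V=0.0000), down 43.9195 (V=0.0000). Price 0.0000; hedge Δ=0.0000, bond B=0.0000.
  t=3,j=2: stock 110.2551 → up 159.8699 (V=60.0599), down 83.7939 (V=0.0000). Price 35.3614; hedge Δ=0.7895, bond B=-51.6820.
  t=3,j=3: stock 210.3551 → up 305.0149 (V=205.2049), down 159.8699 (V=60.0599). Price 132.3786; hedge Δ=1.0000, bond B=-77.9766.
  t=2,j=0: stock 39.8544 → up 57.7889 (V=0.0000), down 30.2893 (V=0.0000). Price 0.0000; hedge Δ=0.0000, bond B=0.0000.
  t=2,j=1: stock 76.0380 → up 110.2551 (V=35.3614), down 57.7889 (V=0.0000). Price 20.8196; hedge Δ=0.6740, bond B=-30.4287.
  t=2,j=2: stock 145.0725 → up 210.3551 (V=132.3786), down 110.2551 (V=35.3614). Price 84.7467; hedge Δ=0.9692, bond B=-55.8580.
  t=1,j=0: stock 52.4400 → up 76.0380 (V=20.8196), down 39.8544 (V=0.0000). Price 12.2579; hedge Δ=0.5754, bond B=-17.9154.
  t=1,j=1: stock 100.0500 → up 145.0725 (V=84.7467), down 76.0380 (V=20.8196). Price 53.9036; hedge Δ=0.9260, bond B=-38.7444.
  t=0,j=0: stock 69.0000 → up 100.0500 (V=53.9036), down 52.4400 (V=12.2579). Price 34.0961; hedge Δ=0.8747, bond B=-26.2598.
Each (Δ,B) replicates both successor values, so the strategy is self-financing and V0 is arbitrage-free.

(0,0): Delta=0.8747 Bond=-26.2598
(1,0): Delta=0.5754 Bond=-17.9154
(1,1): Delta=0.9260 Bond=-38.7444
(2,0): Delta=0.0000 Bond=0.0000
(2,1): Delta=0.6740 Bond=-30.4287
(2,2): Delta=0.9692 Bond=-55.8580
(3,0): Delta=0.0000 Bond=0.0000
(3,1): Delta=0.0000 Bond=0.0000
(3,2): Delta=0.7895 Bond=-51.6820
(3,3): Delta=1.0000 Bond=-77.9766
V0=34.0961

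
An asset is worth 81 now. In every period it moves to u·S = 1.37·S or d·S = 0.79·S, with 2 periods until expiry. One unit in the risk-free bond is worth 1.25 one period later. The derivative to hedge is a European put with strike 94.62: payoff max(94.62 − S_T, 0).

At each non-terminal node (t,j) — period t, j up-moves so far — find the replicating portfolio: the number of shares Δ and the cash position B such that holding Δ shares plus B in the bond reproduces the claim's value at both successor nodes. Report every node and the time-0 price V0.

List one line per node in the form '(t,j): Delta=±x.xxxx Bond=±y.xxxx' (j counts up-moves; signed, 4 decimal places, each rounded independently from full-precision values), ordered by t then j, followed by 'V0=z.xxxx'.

Under the risk-neutral measure, an up-move has probability p* = (R−d)/(u−d) = 0.7931 and values discount at R = 1.25.
Payoff layer (t=2): V(2,0)=44.0679, V(2,1)=6.9537, V(2,2)=0.0000
  t=1,j=0: stock 63.9900 → up 87.6663 (V=6.9537), down 50.5521 (V=44.0679). Price 11.7060; hedge Δ=-1.0000, bond B=75.6960.
  t=1,j=1: stock 110.9700 → up 152.0289 (V=0.0000), down 87.6663 (V=6.9537). Price 1.1510; hedge Δ=-0.1080, bond B=13.1401.
  t=0,j=0: stock 81.0000 → up 110.9700 (V=1.1510), down 63.9900 (V=11.7060). Price 2.6678; hedge Δ=-0.2247, bond B=20.8662.
Root portfolio cost Δ·81+B reproduces V0=2.6678.

(0,0): Delta=-0.2247 Bond=20.8662
(1,0): Delta=-1.0000 Bond=75.6960
(1,1): Delta=-0.1080 Bond=13.1401
V0=2.6678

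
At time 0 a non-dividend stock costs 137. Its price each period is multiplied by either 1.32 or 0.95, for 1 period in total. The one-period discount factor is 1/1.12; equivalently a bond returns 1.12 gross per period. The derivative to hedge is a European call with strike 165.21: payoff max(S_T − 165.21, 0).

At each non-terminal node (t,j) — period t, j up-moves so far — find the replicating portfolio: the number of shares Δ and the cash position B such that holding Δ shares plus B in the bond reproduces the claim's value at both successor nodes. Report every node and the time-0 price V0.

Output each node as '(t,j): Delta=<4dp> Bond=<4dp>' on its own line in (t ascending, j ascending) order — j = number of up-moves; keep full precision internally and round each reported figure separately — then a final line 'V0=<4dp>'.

(0,0): Delta=0.3083 Bond=-35.8313
V0=6.4119

Under the risk-neutral measure, an up-move has probability p* = (R−d)/(u−d) = 0.4595 and values discount at R = 1.12.
Terminal values V(1,·): V(1,0)=0.0000, V(1,1)=15.6300
  t=0,j=0: stock 137.0000 → up 180.8400 (V=15.6300), down 130.1500 (V=0.0000). Price 6.4119; hedge Δ=0.3083, bond B=-35.8313.
Check: Δ(0,0)·S0 + B(0,0) = 6.4119 = V0.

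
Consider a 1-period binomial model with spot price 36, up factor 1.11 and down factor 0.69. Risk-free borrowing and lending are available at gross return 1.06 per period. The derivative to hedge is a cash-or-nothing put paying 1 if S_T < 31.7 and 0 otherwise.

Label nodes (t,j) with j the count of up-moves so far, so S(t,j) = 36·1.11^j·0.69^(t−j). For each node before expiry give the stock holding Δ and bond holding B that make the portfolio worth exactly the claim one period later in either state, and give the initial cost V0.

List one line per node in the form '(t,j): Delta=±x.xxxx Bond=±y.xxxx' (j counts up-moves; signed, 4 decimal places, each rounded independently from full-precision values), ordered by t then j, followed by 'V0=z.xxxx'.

(0,0): Delta=-0.0661 Bond=2.4933
V0=0.1123

The replicating-portfolio and risk-neutral prices coincide; use p* = (1.06−0.69)/(1.11−0.69) = 0.8810 for the latter.
At expiry t=1: V(1,0)=1.0000, V(1,1)=0.0000
Node (0,0) S=36.0000: V=(p*·0.0000+(1−p*)·1.0000)/1.06=0.1123; Δ=(0.0000−1.0000)/(39.9600−24.8400)=-0.0661; B=V−Δ·S=2.4933
Check: Δ(0,0)·S0 + B(0,0) = 0.1123 = V0.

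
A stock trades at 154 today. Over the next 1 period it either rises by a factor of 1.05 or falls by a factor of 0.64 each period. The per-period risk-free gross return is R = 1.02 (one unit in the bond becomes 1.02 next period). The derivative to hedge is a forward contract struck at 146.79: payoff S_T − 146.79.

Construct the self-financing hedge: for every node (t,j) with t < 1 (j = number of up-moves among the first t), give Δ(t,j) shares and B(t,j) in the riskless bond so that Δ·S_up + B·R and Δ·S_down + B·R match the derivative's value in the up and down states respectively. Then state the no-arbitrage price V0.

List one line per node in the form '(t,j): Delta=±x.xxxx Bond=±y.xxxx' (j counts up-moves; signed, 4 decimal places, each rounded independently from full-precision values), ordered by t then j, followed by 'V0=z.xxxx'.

The replicating-portfolio and risk-neutral prices coincide; use p* = (1.02−0.64)/(1.05−0.64) = 0.9268 for the latter.
Terminal payoffs: V(1,0)=-48.2300, V(1,1)=14.9100
(0,0): S=154.0000. Δ = (V_up−V_dn)/(S_up−S_dn) = (14.9100−-48.2300)/(161.7000−98.5600) = 1.0000. V = [p*·14.9100 + (1−p*)·-48.2300]/1.02 = 10.0882. B = V − Δ·S = -143.9118.
Self-financing check: at every node Δ·S+B equals the discounted successor values.

(0,0): Delta=1.0000 Bond=-143.9118
V0=10.0882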